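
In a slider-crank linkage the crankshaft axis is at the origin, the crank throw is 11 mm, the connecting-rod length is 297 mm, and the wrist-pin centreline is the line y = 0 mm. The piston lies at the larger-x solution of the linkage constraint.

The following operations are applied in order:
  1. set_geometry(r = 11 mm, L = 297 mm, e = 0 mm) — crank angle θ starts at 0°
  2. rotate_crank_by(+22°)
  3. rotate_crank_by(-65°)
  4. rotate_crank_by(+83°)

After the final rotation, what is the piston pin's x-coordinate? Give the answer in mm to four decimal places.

set_geometry: r = 11 mm, L = 297 mm, e = 0 mm; θ ← 0°
rotate_crank_by(+22°): θ ← 0° +22° = 22°
rotate_crank_by(-65°): θ ← 22° -65° = -43°
rotate_crank_by(+83°): θ ← -43° +83° = 40°
crank pin P = (r cos θ, r sin θ) = (8.426489, 7.070664)
h = r sin θ − e = 7.070664 − 0 = 7.070664
x = r cos θ + √(L² − h²) = 8.426489 + √(88209.0 − 49.9943) = 8.426489 + 296.915823 = 305.342311

305.3423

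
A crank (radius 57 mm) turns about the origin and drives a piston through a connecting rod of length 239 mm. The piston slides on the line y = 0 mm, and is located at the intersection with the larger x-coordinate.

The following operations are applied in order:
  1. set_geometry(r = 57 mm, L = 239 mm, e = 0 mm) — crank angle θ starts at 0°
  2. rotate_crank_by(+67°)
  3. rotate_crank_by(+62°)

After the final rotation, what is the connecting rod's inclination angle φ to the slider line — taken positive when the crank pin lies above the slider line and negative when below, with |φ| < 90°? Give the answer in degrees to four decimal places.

set_geometry: r = 57 mm, L = 239 mm, e = 0 mm; θ ← 0°
rotate_crank_by(+67°): θ ← 0° +67° = 67°
rotate_crank_by(+62°): θ ← 67° +62° = 129°
crank pin P = (r cos θ, r sin θ) = (-35.871262, 44.297320)
h = r sin θ − e = 44.297320 − 0 = 44.297320
sin φ = h / L = 44.297320 / 239 = 0.18534443
φ = arcsin(0.18534443) = 10.681214°

10.6812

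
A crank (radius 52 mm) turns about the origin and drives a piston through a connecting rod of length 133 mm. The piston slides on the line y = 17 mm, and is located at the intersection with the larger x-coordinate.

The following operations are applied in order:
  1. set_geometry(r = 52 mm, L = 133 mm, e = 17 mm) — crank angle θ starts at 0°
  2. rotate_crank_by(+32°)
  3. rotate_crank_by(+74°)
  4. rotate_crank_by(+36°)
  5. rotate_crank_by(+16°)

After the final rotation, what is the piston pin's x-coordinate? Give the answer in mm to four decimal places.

set_geometry: r = 52 mm, L = 133 mm, e = 17 mm; θ ← 0°
rotate_crank_by(+32°): θ ← 0° +32° = 32°
rotate_crank_by(+74°): θ ← 32° +74° = 106°
rotate_crank_by(+36°): θ ← 106° +36° = 142°
rotate_crank_by(+16°): θ ← 142° +16° = 158°
crank pin P = (r cos θ, r sin θ) = (-48.213560, 19.479543)
h = r sin θ − e = 19.479543 − 17 = 2.479543
x = r cos θ + √(L² − h²) = -48.213560 + √(17689.0 − 6.1481) = -48.213560 + 132.976885 = 84.763324

84.7633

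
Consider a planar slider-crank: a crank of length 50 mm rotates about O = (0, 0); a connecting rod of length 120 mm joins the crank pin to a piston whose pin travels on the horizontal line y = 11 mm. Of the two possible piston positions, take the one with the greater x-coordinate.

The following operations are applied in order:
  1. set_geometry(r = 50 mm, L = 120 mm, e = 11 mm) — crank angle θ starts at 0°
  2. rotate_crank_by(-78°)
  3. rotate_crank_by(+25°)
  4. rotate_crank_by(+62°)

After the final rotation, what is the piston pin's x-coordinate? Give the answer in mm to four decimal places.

set_geometry: r = 50 mm, L = 120 mm, e = 11 mm; θ ← 0°
rotate_crank_by(-78°): θ ← 0° -78° = -78°
rotate_crank_by(+25°): θ ← -78° +25° = -53°
rotate_crank_by(+62°): θ ← -53° +62° = 9°
crank pin P = (r cos θ, r sin θ) = (49.384417, 7.821723)
h = r sin θ − e = 7.821723 − 11 = -3.178277
x = r cos θ + √(L² − h²) = 49.384417 + √(14400.0 − 10.1014) = 49.384417 + 119.957903 = 169.342320

169.3423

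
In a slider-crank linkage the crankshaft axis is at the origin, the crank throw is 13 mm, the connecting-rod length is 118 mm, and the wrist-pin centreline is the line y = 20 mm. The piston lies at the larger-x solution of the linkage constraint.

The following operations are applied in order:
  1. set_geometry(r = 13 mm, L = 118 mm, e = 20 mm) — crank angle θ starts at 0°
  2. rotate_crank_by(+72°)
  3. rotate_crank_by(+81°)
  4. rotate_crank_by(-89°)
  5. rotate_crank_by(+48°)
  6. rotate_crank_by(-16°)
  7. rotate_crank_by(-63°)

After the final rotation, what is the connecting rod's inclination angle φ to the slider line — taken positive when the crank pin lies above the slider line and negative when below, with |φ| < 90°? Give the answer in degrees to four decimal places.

-6.2859

set_geometry: r = 13 mm, L = 118 mm, e = 20 mm; θ ← 0°
rotate_crank_by(+72°): θ ← 0° +72° = 72°
rotate_crank_by(+81°): θ ← 72° +81° = 153°
rotate_crank_by(-89°): θ ← 153° -89° = 64°
rotate_crank_by(+48°): θ ← 64° +48° = 112°
rotate_crank_by(-16°): θ ← 112° -16° = 96°
rotate_crank_by(-63°): θ ← 96° -63° = 33°
crank pin P = (r cos θ, r sin θ) = (10.902717, 7.080307)
h = r sin θ − e = 7.080307 − 20 = -12.919693
sin φ = h / L = -12.919693 / 118 = -0.10948892
φ = arcsin(-0.10948892) = -6.285855°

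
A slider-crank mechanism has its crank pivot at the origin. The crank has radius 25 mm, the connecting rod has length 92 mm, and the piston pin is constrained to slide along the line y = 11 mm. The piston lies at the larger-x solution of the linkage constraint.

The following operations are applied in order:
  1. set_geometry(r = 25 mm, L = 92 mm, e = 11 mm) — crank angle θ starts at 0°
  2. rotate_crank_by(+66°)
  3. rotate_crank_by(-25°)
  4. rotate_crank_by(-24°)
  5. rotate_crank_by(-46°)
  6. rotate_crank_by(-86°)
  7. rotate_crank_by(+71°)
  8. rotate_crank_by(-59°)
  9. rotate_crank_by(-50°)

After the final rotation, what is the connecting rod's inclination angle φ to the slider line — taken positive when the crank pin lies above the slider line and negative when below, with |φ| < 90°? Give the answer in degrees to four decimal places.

set_geometry: r = 25 mm, L = 92 mm, e = 11 mm; θ ← 0°
rotate_crank_by(+66°): θ ← 0° +66° = 66°
rotate_crank_by(-25°): θ ← 66° -25° = 41°
rotate_crank_by(-24°): θ ← 41° -24° = 17°
rotate_crank_by(-46°): θ ← 17° -46° = -29°
rotate_crank_by(-86°): θ ← -29° -86° = -115°
rotate_crank_by(+71°): θ ← -115° +71° = -44°
rotate_crank_by(-59°): θ ← -44° -59° = -103°
rotate_crank_by(-50°): θ ← -103° -50° = -153°
crank pin P = (r cos θ, r sin θ) = (-22.275163, -11.349762)
h = r sin θ − e = -11.349762 − 11 = -22.349762
sin φ = h / L = -22.349762 / 92 = -0.24293220
φ = arcsin(-0.24293220) = -14.059666°

-14.0597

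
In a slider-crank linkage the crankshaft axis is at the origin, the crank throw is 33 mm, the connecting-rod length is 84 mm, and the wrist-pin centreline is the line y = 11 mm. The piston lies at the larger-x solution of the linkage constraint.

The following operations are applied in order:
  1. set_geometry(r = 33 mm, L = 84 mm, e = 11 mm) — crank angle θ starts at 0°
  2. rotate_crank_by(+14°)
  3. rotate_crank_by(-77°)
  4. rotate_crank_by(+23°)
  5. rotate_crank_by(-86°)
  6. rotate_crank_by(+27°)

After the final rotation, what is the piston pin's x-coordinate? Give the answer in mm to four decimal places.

66.6401

set_geometry: r = 33 mm, L = 84 mm, e = 11 mm; θ ← 0°
rotate_crank_by(+14°): θ ← 0° +14° = 14°
rotate_crank_by(-77°): θ ← 14° -77° = -63°
rotate_crank_by(+23°): θ ← -63° +23° = -40°
rotate_crank_by(-86°): θ ← -40° -86° = -126°
rotate_crank_by(+27°): θ ← -126° +27° = -99°
crank pin P = (r cos θ, r sin θ) = (-5.162337, -32.593715)
h = r sin θ − e = -32.593715 − 11 = -43.593715
x = r cos θ + √(L² − h²) = -5.162337 + √(7056.0 − 1900.4120) = -5.162337 + 71.802423 = 66.640086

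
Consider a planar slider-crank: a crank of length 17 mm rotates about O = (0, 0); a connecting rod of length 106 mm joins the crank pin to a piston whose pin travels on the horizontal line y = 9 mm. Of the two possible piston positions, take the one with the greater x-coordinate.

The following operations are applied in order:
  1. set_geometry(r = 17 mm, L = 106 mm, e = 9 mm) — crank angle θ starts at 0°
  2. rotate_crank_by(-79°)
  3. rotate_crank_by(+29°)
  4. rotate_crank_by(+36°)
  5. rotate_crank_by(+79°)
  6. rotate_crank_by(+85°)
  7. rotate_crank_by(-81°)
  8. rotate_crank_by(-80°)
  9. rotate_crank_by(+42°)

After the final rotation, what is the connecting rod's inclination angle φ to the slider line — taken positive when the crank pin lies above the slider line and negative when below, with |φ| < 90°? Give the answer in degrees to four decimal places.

-0.1321

set_geometry: r = 17 mm, L = 106 mm, e = 9 mm; θ ← 0°
rotate_crank_by(-79°): θ ← 0° -79° = -79°
rotate_crank_by(+29°): θ ← -79° +29° = -50°
rotate_crank_by(+36°): θ ← -50° +36° = -14°
rotate_crank_by(+79°): θ ← -14° +79° = 65°
rotate_crank_by(+85°): θ ← 65° +85° = 150°
rotate_crank_by(-81°): θ ← 150° -81° = 69°
rotate_crank_by(-80°): θ ← 69° -80° = -11°
rotate_crank_by(+42°): θ ← -11° +42° = 31°
crank pin P = (r cos θ, r sin θ) = (14.571844, 8.755647)
h = r sin θ − e = 8.755647 − 9 = -0.244353
sin φ = h / L = -0.244353 / 106 = -0.00230521
φ = arcsin(-0.00230521) = -0.132079°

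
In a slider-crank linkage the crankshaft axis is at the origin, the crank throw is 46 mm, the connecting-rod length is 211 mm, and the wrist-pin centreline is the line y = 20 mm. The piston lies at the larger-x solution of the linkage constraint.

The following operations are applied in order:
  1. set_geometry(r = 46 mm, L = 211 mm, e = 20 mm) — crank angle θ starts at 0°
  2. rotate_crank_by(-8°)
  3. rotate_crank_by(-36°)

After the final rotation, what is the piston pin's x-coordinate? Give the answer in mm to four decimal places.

set_geometry: r = 46 mm, L = 211 mm, e = 20 mm; θ ← 0°
rotate_crank_by(-8°): θ ← 0° -8° = -8°
rotate_crank_by(-36°): θ ← -8° -36° = -44°
crank pin P = (r cos θ, r sin θ) = (33.089631, -31.954285)
h = r sin θ − e = -31.954285 − 20 = -51.954285
x = r cos θ + √(L² − h²) = 33.089631 + √(44521.0 − 2699.2477) = 33.089631 + 204.503673 = 237.593304

237.5933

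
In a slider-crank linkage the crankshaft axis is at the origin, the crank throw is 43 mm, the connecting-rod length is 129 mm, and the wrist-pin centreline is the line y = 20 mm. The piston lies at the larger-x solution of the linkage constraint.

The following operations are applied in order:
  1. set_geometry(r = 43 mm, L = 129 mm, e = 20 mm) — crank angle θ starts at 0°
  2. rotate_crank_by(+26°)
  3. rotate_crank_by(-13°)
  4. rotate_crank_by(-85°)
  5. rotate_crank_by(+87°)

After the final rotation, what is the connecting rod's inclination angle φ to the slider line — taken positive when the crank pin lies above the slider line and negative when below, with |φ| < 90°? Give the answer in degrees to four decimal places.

set_geometry: r = 43 mm, L = 129 mm, e = 20 mm; θ ← 0°
rotate_crank_by(+26°): θ ← 0° +26° = 26°
rotate_crank_by(-13°): θ ← 26° -13° = 13°
rotate_crank_by(-85°): θ ← 13° -85° = -72°
rotate_crank_by(+87°): θ ← -72° +87° = 15°
crank pin P = (r cos θ, r sin θ) = (41.534811, 11.129219)
h = r sin θ − e = 11.129219 − 20 = -8.870781
sin φ = h / L = -8.870781 / 129 = -0.06876574
φ = arcsin(-0.06876574) = -3.943099°

-3.9431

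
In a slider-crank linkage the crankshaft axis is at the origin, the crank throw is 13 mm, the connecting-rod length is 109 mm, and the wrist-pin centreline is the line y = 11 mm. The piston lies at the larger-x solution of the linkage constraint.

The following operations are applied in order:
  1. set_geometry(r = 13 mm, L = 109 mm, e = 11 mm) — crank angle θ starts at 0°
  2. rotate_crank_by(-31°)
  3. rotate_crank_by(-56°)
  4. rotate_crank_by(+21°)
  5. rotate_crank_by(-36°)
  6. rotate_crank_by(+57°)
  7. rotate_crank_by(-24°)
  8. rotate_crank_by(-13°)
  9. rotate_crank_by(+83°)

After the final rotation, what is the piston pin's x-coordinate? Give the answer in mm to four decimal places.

121.4643

set_geometry: r = 13 mm, L = 109 mm, e = 11 mm; θ ← 0°
rotate_crank_by(-31°): θ ← 0° -31° = -31°
rotate_crank_by(-56°): θ ← -31° -56° = -87°
rotate_crank_by(+21°): θ ← -87° +21° = -66°
rotate_crank_by(-36°): θ ← -66° -36° = -102°
rotate_crank_by(+57°): θ ← -102° +57° = -45°
rotate_crank_by(-24°): θ ← -45° -24° = -69°
rotate_crank_by(-13°): θ ← -69° -13° = -82°
rotate_crank_by(+83°): θ ← -82° +83° = 1°
crank pin P = (r cos θ, r sin θ) = (12.998020, 0.226881)
h = r sin θ − e = 0.226881 − 11 = -10.773119
x = r cos θ + √(L² − h²) = 12.998020 + √(11881.0 − 116.0601) = 12.998020 + 108.466308 = 121.464328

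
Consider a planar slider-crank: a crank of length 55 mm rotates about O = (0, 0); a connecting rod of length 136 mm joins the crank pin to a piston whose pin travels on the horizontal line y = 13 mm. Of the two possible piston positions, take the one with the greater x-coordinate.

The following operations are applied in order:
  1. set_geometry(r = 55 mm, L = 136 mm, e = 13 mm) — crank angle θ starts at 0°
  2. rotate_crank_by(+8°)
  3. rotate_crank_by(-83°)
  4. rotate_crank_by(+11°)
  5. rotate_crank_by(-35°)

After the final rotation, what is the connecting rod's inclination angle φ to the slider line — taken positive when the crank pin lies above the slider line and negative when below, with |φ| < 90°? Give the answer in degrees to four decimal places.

-29.6711

set_geometry: r = 55 mm, L = 136 mm, e = 13 mm; θ ← 0°
rotate_crank_by(+8°): θ ← 0° +8° = 8°
rotate_crank_by(-83°): θ ← 8° -83° = -75°
rotate_crank_by(+11°): θ ← -75° +11° = -64°
rotate_crank_by(-35°): θ ← -64° -35° = -99°
crank pin P = (r cos θ, r sin θ) = (-8.603896, -54.322859)
h = r sin θ − e = -54.322859 − 13 = -67.322859
sin φ = h / L = -67.322859 / 136 = -0.49502102
φ = arcsin(-0.49502102) = -29.671136°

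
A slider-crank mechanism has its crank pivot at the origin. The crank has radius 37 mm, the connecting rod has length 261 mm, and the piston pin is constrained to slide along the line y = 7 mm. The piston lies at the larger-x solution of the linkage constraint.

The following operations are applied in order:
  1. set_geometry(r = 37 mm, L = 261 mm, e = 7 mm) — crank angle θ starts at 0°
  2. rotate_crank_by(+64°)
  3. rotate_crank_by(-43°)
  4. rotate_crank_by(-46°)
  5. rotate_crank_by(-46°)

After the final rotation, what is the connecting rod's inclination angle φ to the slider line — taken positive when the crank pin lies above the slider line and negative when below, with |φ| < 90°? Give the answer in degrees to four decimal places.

-9.2568

set_geometry: r = 37 mm, L = 261 mm, e = 7 mm; θ ← 0°
rotate_crank_by(+64°): θ ← 0° +64° = 64°
rotate_crank_by(-43°): θ ← 64° -43° = 21°
rotate_crank_by(-46°): θ ← 21° -46° = -25°
rotate_crank_by(-46°): θ ← -25° -46° = -71°
crank pin P = (r cos θ, r sin θ) = (12.046022, -34.984187)
h = r sin θ − e = -34.984187 − 7 = -41.984187
sin φ = h / L = -41.984187 / 261 = -0.16085896
φ = arcsin(-0.16085896) = -9.256757°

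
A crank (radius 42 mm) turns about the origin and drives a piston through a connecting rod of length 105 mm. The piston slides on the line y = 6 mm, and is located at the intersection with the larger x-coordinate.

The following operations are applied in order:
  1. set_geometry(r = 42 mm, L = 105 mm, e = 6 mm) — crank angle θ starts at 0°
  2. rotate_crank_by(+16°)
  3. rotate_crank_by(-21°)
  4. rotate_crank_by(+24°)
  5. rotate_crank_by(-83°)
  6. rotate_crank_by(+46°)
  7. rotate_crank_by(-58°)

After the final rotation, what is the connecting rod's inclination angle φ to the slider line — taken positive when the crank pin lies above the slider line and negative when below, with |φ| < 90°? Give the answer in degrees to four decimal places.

set_geometry: r = 42 mm, L = 105 mm, e = 6 mm; θ ← 0°
rotate_crank_by(+16°): θ ← 0° +16° = 16°
rotate_crank_by(-21°): θ ← 16° -21° = -5°
rotate_crank_by(+24°): θ ← -5° +24° = 19°
rotate_crank_by(-83°): θ ← 19° -83° = -64°
rotate_crank_by(+46°): θ ← -64° +46° = -18°
rotate_crank_by(-58°): θ ← -18° -58° = -76°
crank pin P = (r cos θ, r sin θ) = (10.160720, -40.752421)
h = r sin θ − e = -40.752421 − 6 = -46.752421
sin φ = h / L = -46.752421 / 105 = -0.44526115
φ = arcsin(-0.44526115) = -26.440048°

-26.4400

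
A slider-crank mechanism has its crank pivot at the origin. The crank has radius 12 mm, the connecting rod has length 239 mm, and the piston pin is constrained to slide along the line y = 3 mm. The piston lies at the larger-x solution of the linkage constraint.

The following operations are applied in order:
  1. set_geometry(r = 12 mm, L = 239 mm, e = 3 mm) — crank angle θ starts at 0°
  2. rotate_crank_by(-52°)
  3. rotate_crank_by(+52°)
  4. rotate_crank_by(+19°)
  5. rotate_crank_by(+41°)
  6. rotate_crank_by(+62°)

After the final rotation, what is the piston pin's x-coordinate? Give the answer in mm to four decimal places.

set_geometry: r = 12 mm, L = 239 mm, e = 3 mm; θ ← 0°
rotate_crank_by(-52°): θ ← 0° -52° = -52°
rotate_crank_by(+52°): θ ← -52° +52° = 0°
rotate_crank_by(+19°): θ ← 0° +19° = 19°
rotate_crank_by(+41°): θ ← 19° +41° = 60°
rotate_crank_by(+62°): θ ← 60° +62° = 122°
crank pin P = (r cos θ, r sin θ) = (-6.359031, 10.176577)
h = r sin θ − e = 10.176577 − 3 = 7.176577
x = r cos θ + √(L² − h²) = -6.359031 + √(57121.0 − 51.5033) = -6.359031 + 238.892228 = 232.533197

232.5332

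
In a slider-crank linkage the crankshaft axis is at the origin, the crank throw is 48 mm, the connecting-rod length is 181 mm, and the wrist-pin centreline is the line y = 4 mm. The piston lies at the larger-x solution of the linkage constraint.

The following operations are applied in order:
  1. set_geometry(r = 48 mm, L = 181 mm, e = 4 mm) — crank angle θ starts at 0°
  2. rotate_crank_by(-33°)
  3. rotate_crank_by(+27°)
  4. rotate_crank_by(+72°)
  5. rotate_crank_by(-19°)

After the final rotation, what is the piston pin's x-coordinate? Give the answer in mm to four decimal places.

set_geometry: r = 48 mm, L = 181 mm, e = 4 mm; θ ← 0°
rotate_crank_by(-33°): θ ← 0° -33° = -33°
rotate_crank_by(+27°): θ ← -33° +27° = -6°
rotate_crank_by(+72°): θ ← -6° +72° = 66°
rotate_crank_by(-19°): θ ← 66° -19° = 47°
crank pin P = (r cos θ, r sin θ) = (32.735921, 35.104978)
h = r sin θ − e = 35.104978 − 4 = 31.104978
x = r cos θ + √(L² − h²) = 32.735921 + √(32761.0 − 967.5196) = 32.735921 + 178.307264 = 211.043185

211.0432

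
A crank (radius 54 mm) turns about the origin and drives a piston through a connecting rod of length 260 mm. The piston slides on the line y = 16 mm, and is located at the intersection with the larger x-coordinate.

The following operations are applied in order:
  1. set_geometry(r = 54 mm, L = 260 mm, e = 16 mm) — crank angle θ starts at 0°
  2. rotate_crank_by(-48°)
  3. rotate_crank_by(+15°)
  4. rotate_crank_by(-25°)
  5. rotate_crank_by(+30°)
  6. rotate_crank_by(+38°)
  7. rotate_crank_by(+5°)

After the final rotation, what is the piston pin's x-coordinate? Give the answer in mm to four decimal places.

set_geometry: r = 54 mm, L = 260 mm, e = 16 mm; θ ← 0°
rotate_crank_by(-48°): θ ← 0° -48° = -48°
rotate_crank_by(+15°): θ ← -48° +15° = -33°
rotate_crank_by(-25°): θ ← -33° -25° = -58°
rotate_crank_by(+30°): θ ← -58° +30° = -28°
rotate_crank_by(+38°): θ ← -28° +38° = 10°
rotate_crank_by(+5°): θ ← 10° +5° = 15°
crank pin P = (r cos θ, r sin θ) = (52.159995, 13.976228)
h = r sin θ − e = 13.976228 − 16 = -2.023772
x = r cos θ + √(L² − h²) = 52.159995 + √(67600.0 − 4.0957) = 52.159995 + 259.992124 = 312.152118

312.1521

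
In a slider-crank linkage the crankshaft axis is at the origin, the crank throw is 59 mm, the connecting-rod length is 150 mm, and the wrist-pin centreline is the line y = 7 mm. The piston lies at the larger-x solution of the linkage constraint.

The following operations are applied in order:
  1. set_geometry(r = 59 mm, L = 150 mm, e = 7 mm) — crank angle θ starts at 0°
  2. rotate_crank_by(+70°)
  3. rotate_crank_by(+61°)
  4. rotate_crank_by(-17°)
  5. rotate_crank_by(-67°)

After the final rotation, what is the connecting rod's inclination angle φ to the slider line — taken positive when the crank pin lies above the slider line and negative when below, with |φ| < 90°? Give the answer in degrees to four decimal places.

set_geometry: r = 59 mm, L = 150 mm, e = 7 mm; θ ← 0°
rotate_crank_by(+70°): θ ← 0° +70° = 70°
rotate_crank_by(+61°): θ ← 70° +61° = 131°
rotate_crank_by(-17°): θ ← 131° -17° = 114°
rotate_crank_by(-67°): θ ← 114° -67° = 47°
crank pin P = (r cos θ, r sin θ) = (40.237903, 43.149868)
h = r sin θ − e = 43.149868 − 7 = 36.149868
sin φ = h / L = 36.149868 / 150 = 0.24099912
φ = arcsin(0.24099912) = 13.945517°

13.9455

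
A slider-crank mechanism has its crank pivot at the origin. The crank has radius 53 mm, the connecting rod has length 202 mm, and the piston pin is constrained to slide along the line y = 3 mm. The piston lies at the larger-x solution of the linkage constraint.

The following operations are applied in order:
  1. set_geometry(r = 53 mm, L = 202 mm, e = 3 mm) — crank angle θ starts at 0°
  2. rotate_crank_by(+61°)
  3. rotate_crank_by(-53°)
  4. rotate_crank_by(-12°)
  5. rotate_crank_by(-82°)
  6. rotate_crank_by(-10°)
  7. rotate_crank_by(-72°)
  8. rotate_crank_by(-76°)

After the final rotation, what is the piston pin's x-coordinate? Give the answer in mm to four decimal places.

set_geometry: r = 53 mm, L = 202 mm, e = 3 mm; θ ← 0°
rotate_crank_by(+61°): θ ← 0° +61° = 61°
rotate_crank_by(-53°): θ ← 61° -53° = 8°
rotate_crank_by(-12°): θ ← 8° -12° = -4°
rotate_crank_by(-82°): θ ← -4° -82° = -86°
rotate_crank_by(-10°): θ ← -86° -10° = -96°
rotate_crank_by(-72°): θ ← -96° -72° = -168°
rotate_crank_by(-76°): θ ← -168° -76° = -244°
crank pin P = (r cos θ, r sin θ) = (-23.233671, 47.636084)
h = r sin θ − e = 47.636084 − 3 = 44.636084
x = r cos θ + √(L² − h²) = -23.233671 + √(40804.0 − 1992.3800) = -23.233671 + 197.006650 = 173.772979

173.7730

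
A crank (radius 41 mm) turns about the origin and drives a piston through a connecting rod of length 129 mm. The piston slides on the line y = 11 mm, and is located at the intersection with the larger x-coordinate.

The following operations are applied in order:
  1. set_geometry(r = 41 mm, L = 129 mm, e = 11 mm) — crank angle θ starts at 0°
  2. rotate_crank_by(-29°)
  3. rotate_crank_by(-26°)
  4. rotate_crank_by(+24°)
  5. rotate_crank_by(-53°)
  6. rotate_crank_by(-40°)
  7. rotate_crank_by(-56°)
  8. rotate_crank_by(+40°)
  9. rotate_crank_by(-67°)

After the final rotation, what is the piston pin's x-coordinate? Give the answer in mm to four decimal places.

92.2439

set_geometry: r = 41 mm, L = 129 mm, e = 11 mm; θ ← 0°
rotate_crank_by(-29°): θ ← 0° -29° = -29°
rotate_crank_by(-26°): θ ← -29° -26° = -55°
rotate_crank_by(+24°): θ ← -55° +24° = -31°
rotate_crank_by(-53°): θ ← -31° -53° = -84°
rotate_crank_by(-40°): θ ← -84° -40° = -124°
rotate_crank_by(-56°): θ ← -124° -56° = -180°
rotate_crank_by(+40°): θ ← -180° +40° = -140°
rotate_crank_by(-67°): θ ← -140° -67° = -207°
crank pin P = (r cos θ, r sin θ) = (-36.531267, 18.613610)
h = r sin θ − e = 18.613610 − 11 = 7.613610
x = r cos θ + √(L² − h²) = -36.531267 + √(16641.0 − 57.9671) = -36.531267 + 128.775125 = 92.243858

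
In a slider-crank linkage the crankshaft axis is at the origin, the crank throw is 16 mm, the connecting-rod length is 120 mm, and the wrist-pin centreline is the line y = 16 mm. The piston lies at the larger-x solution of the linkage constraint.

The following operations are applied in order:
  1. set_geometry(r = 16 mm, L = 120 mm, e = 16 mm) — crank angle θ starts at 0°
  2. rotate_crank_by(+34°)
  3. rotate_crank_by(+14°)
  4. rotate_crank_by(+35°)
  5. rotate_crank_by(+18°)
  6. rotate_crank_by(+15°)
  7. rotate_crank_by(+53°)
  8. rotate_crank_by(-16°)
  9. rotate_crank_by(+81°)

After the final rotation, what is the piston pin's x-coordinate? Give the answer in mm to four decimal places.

set_geometry: r = 16 mm, L = 120 mm, e = 16 mm; θ ← 0°
rotate_crank_by(+34°): θ ← 0° +34° = 34°
rotate_crank_by(+14°): θ ← 34° +14° = 48°
rotate_crank_by(+35°): θ ← 48° +35° = 83°
rotate_crank_by(+18°): θ ← 83° +18° = 101°
rotate_crank_by(+15°): θ ← 101° +15° = 116°
rotate_crank_by(+53°): θ ← 116° +53° = 169°
rotate_crank_by(-16°): θ ← 169° -16° = 153°
rotate_crank_by(+81°): θ ← 153° +81° = 234°
crank pin P = (r cos θ, r sin θ) = (-9.404564, -12.944272)
h = r sin θ − e = -12.944272 − 16 = -28.944272
x = r cos θ + √(L² − h²) = -9.404564 + √(14400.0 − 837.7709) = -9.404564 + 116.456984 = 107.052420

107.0524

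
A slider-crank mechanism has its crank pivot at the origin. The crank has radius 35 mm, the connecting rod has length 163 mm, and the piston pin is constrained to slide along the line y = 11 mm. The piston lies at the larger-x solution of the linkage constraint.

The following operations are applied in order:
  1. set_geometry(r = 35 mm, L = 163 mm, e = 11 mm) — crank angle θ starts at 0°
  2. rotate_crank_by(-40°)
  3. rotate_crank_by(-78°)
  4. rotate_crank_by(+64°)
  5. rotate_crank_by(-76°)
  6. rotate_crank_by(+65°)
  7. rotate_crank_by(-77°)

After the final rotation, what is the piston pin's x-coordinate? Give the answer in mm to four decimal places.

set_geometry: r = 35 mm, L = 163 mm, e = 11 mm; θ ← 0°
rotate_crank_by(-40°): θ ← 0° -40° = -40°
rotate_crank_by(-78°): θ ← -40° -78° = -118°
rotate_crank_by(+64°): θ ← -118° +64° = -54°
rotate_crank_by(-76°): θ ← -54° -76° = -130°
rotate_crank_by(+65°): θ ← -130° +65° = -65°
rotate_crank_by(-77°): θ ← -65° -77° = -142°
crank pin P = (r cos θ, r sin θ) = (-27.580376, -21.548152)
h = r sin θ − e = -21.548152 − 11 = -32.548152
x = r cos θ + √(L² − h²) = -27.580376 + √(26569.0 − 1059.3822) = -27.580376 + 159.717306 = 132.136930

132.1369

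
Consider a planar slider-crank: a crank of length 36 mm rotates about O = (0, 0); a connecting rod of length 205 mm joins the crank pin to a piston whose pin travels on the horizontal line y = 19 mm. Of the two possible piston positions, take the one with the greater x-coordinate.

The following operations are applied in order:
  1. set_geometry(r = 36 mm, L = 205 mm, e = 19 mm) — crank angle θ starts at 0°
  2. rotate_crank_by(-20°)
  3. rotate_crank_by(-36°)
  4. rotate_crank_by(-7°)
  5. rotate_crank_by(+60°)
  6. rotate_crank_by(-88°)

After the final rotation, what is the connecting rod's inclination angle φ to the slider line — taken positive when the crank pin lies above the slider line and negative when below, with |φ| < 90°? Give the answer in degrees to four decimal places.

-15.5611

set_geometry: r = 36 mm, L = 205 mm, e = 19 mm; θ ← 0°
rotate_crank_by(-20°): θ ← 0° -20° = -20°
rotate_crank_by(-36°): θ ← -20° -36° = -56°
rotate_crank_by(-7°): θ ← -56° -7° = -63°
rotate_crank_by(+60°): θ ← -63° +60° = -3°
rotate_crank_by(-88°): θ ← -3° -88° = -91°
crank pin P = (r cos θ, r sin θ) = (-0.628287, -35.994517)
h = r sin θ − e = -35.994517 − 19 = -54.994517
sin φ = h / L = -54.994517 / 205 = -0.26826594
φ = arcsin(-0.26826594) = -15.561106°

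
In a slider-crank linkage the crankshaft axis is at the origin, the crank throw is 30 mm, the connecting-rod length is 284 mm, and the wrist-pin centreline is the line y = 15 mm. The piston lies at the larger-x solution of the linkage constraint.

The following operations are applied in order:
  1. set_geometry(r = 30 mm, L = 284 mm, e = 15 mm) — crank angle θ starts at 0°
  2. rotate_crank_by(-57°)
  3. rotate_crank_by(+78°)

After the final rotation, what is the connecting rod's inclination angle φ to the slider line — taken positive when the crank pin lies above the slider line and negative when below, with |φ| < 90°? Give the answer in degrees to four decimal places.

-0.8572

set_geometry: r = 30 mm, L = 284 mm, e = 15 mm; θ ← 0°
rotate_crank_by(-57°): θ ← 0° -57° = -57°
rotate_crank_by(+78°): θ ← -57° +78° = 21°
crank pin P = (r cos θ, r sin θ) = (28.007413, 10.751038)
h = r sin θ − e = 10.751038 − 15 = -4.248962
sin φ = h / L = -4.248962 / 284 = -0.01496113
φ = arcsin(-0.01496113) = -0.857242°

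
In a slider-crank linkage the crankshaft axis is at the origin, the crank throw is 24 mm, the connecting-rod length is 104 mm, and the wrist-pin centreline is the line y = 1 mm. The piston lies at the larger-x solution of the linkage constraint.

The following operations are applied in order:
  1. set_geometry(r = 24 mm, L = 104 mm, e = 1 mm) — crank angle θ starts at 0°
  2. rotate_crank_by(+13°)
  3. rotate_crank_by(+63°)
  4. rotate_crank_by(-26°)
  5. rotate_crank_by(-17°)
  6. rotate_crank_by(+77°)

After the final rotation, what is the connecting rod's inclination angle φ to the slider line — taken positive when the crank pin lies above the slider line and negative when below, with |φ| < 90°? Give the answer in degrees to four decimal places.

11.9605

set_geometry: r = 24 mm, L = 104 mm, e = 1 mm; θ ← 0°
rotate_crank_by(+13°): θ ← 0° +13° = 13°
rotate_crank_by(+63°): θ ← 13° +63° = 76°
rotate_crank_by(-26°): θ ← 76° -26° = 50°
rotate_crank_by(-17°): θ ← 50° -17° = 33°
rotate_crank_by(+77°): θ ← 33° +77° = 110°
crank pin P = (r cos θ, r sin θ) = (-8.208483, 22.552623)
h = r sin θ − e = 22.552623 − 1 = 21.552623
sin φ = h / L = 21.552623 / 104 = 0.20723676
φ = arcsin(0.20723676) = 11.960468°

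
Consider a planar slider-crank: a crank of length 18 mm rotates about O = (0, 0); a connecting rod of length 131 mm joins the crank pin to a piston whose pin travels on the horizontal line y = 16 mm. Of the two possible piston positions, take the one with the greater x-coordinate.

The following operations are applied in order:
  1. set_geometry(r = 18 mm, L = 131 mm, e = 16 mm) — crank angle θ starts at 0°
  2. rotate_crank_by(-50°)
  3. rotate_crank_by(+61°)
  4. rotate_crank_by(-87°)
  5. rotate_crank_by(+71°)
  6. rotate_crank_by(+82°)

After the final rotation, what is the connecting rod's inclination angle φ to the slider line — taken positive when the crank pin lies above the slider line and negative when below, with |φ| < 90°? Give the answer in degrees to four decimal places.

0.6730

set_geometry: r = 18 mm, L = 131 mm, e = 16 mm; θ ← 0°
rotate_crank_by(-50°): θ ← 0° -50° = -50°
rotate_crank_by(+61°): θ ← -50° +61° = 11°
rotate_crank_by(-87°): θ ← 11° -87° = -76°
rotate_crank_by(+71°): θ ← -76° +71° = -5°
rotate_crank_by(+82°): θ ← -5° +82° = 77°
crank pin P = (r cos θ, r sin θ) = (4.049119, 17.538661)
h = r sin θ − e = 17.538661 − 16 = 1.538661
sin φ = h / L = 1.538661 / 131 = 0.01174551
φ = arcsin(0.01174551) = 0.672983°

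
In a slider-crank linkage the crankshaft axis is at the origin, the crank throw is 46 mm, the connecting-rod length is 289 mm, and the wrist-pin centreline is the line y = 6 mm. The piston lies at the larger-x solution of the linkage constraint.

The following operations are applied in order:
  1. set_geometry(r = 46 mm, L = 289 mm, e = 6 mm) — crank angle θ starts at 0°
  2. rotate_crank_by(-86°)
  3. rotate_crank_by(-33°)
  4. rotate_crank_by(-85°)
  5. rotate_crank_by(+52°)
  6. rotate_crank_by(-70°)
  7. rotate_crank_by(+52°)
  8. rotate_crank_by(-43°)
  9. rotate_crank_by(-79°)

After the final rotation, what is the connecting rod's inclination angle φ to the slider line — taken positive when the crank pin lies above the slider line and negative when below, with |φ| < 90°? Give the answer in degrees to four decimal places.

set_geometry: r = 46 mm, L = 289 mm, e = 6 mm; θ ← 0°
rotate_crank_by(-86°): θ ← 0° -86° = -86°
rotate_crank_by(-33°): θ ← -86° -33° = -119°
rotate_crank_by(-85°): θ ← -119° -85° = -204°
rotate_crank_by(+52°): θ ← -204° +52° = -152°
rotate_crank_by(-70°): θ ← -152° -70° = -222°
rotate_crank_by(+52°): θ ← -222° +52° = -170°
rotate_crank_by(-43°): θ ← -170° -43° = -213°
rotate_crank_by(-79°): θ ← -213° -79° = -292°
crank pin P = (r cos θ, r sin θ) = (17.231903, 42.650457)
h = r sin θ − e = 42.650457 − 6 = 36.650457
sin φ = h / L = 36.650457 / 289 = 0.12681819
φ = arcsin(0.12681819) = 7.285766°

7.2858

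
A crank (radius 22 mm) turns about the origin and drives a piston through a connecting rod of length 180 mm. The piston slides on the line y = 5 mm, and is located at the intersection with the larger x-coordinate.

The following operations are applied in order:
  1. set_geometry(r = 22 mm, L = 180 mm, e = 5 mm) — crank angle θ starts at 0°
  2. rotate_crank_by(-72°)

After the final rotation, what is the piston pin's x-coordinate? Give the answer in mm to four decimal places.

set_geometry: r = 22 mm, L = 180 mm, e = 5 mm; θ ← 0°
rotate_crank_by(-72°): θ ← 0° -72° = -72°
crank pin P = (r cos θ, r sin θ) = (6.798374, -20.923243)
h = r sin θ − e = -20.923243 − 5 = -25.923243
x = r cos θ + √(L² − h²) = 6.798374 + √(32400.0 − 672.0145) = 6.798374 + 178.123512 = 184.921886

184.9219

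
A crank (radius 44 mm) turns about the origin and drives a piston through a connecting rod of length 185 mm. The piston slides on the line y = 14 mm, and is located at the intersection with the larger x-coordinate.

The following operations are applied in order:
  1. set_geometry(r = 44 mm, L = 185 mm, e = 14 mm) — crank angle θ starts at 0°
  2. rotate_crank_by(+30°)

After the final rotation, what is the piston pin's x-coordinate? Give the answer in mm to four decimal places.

222.9321

set_geometry: r = 44 mm, L = 185 mm, e = 14 mm; θ ← 0°
rotate_crank_by(+30°): θ ← 0° +30° = 30°
crank pin P = (r cos θ, r sin θ) = (38.105118, 22.000000)
h = r sin θ − e = 22.000000 − 14 = 8.000000
x = r cos θ + √(L² − h²) = 38.105118 + √(34225.0 − 64.0000) = 38.105118 + 184.826946 = 222.932064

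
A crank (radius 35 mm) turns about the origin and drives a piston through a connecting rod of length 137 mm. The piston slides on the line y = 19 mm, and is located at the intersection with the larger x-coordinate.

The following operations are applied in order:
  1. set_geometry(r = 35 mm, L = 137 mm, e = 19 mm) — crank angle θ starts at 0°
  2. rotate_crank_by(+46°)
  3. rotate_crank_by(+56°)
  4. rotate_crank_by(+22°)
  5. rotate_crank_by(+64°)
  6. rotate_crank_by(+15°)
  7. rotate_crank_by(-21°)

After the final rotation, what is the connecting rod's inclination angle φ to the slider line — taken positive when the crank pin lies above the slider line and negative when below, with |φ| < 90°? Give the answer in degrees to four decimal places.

set_geometry: r = 35 mm, L = 137 mm, e = 19 mm; θ ← 0°
rotate_crank_by(+46°): θ ← 0° +46° = 46°
rotate_crank_by(+56°): θ ← 46° +56° = 102°
rotate_crank_by(+22°): θ ← 102° +22° = 124°
rotate_crank_by(+64°): θ ← 124° +64° = 188°
rotate_crank_by(+15°): θ ← 188° +15° = 203°
rotate_crank_by(-21°): θ ← 203° -21° = 182°
crank pin P = (r cos θ, r sin θ) = (-34.978679, -1.221482)
h = r sin θ − e = -1.221482 − 19 = -20.221482
sin φ = h / L = -20.221482 / 137 = -0.14760206
φ = arcsin(-0.14760206) = -8.487988°

-8.4880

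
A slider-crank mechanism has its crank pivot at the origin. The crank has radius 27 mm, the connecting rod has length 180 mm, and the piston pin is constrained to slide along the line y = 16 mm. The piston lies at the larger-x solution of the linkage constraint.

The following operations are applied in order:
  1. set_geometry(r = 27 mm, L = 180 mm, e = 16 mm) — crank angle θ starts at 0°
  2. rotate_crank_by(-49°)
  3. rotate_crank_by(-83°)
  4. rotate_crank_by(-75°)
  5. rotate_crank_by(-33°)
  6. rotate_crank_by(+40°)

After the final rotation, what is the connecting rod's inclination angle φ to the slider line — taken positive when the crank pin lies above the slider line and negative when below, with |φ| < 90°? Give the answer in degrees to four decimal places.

set_geometry: r = 27 mm, L = 180 mm, e = 16 mm; θ ← 0°
rotate_crank_by(-49°): θ ← 0° -49° = -49°
rotate_crank_by(-83°): θ ← -49° -83° = -132°
rotate_crank_by(-75°): θ ← -132° -75° = -207°
rotate_crank_by(-33°): θ ← -207° -33° = -240°
rotate_crank_by(+40°): θ ← -240° +40° = -200°
crank pin P = (r cos θ, r sin θ) = (-25.371701, 9.234544)
h = r sin θ − e = 9.234544 − 16 = -6.765456
sin φ = h / L = -6.765456 / 180 = -0.03758587
φ = arcsin(-0.03758587) = -2.154019°

-2.1540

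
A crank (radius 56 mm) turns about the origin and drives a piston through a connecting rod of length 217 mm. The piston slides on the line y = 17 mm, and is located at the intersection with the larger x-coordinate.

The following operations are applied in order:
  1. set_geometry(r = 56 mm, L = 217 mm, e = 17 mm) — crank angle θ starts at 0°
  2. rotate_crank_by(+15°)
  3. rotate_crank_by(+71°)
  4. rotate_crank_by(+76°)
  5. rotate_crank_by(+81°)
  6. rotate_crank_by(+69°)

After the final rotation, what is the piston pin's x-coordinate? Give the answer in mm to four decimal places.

set_geometry: r = 56 mm, L = 217 mm, e = 17 mm; θ ← 0°
rotate_crank_by(+15°): θ ← 0° +15° = 15°
rotate_crank_by(+71°): θ ← 15° +71° = 86°
rotate_crank_by(+76°): θ ← 86° +76° = 162°
rotate_crank_by(+81°): θ ← 162° +81° = 243°
rotate_crank_by(+69°): θ ← 243° +69° = 312°
crank pin P = (r cos θ, r sin θ) = (37.471314, -41.616110)
h = r sin θ − e = -41.616110 − 17 = -58.616110
x = r cos θ + √(L² − h²) = 37.471314 + √(47089.0 − 3435.8484) = 37.471314 + 208.933366 = 246.404680

246.4047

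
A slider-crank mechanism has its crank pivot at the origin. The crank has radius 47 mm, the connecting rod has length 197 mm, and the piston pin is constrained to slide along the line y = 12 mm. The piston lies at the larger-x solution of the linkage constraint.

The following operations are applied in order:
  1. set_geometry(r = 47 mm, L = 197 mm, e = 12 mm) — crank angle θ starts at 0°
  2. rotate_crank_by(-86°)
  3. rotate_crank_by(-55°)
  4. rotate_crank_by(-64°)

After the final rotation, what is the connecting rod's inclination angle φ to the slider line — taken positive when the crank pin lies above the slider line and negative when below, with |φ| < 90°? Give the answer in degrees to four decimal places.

2.2875

set_geometry: r = 47 mm, L = 197 mm, e = 12 mm; θ ← 0°
rotate_crank_by(-86°): θ ← 0° -86° = -86°
rotate_crank_by(-55°): θ ← -86° -55° = -141°
rotate_crank_by(-64°): θ ← -141° -64° = -205°
crank pin P = (r cos θ, r sin θ) = (-42.596466, 19.863058)
h = r sin θ − e = 19.863058 − 12 = 7.863058
sin φ = h / L = 7.863058 / 197 = 0.03991400
φ = arcsin(0.03991400) = 2.287511°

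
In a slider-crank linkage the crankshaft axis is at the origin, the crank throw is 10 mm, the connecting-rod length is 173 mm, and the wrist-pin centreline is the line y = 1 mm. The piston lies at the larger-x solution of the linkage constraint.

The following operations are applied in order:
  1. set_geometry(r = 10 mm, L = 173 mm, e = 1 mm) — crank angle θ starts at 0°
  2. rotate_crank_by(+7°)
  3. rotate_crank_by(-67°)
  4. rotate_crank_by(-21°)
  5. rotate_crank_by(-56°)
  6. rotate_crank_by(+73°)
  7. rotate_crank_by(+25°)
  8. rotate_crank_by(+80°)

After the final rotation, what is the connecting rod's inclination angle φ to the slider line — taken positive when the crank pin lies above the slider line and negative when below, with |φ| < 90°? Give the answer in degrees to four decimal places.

set_geometry: r = 10 mm, L = 173 mm, e = 1 mm; θ ← 0°
rotate_crank_by(+7°): θ ← 0° +7° = 7°
rotate_crank_by(-67°): θ ← 7° -67° = -60°
rotate_crank_by(-21°): θ ← -60° -21° = -81°
rotate_crank_by(-56°): θ ← -81° -56° = -137°
rotate_crank_by(+73°): θ ← -137° +73° = -64°
rotate_crank_by(+25°): θ ← -64° +25° = -39°
rotate_crank_by(+80°): θ ← -39° +80° = 41°
crank pin P = (r cos θ, r sin θ) = (7.547096, 6.560590)
h = r sin θ − e = 6.560590 − 1 = 5.560590
sin φ = h / L = 5.560590 / 173 = 0.03214214
φ = arcsin(0.03214214) = 1.841926°

1.8419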